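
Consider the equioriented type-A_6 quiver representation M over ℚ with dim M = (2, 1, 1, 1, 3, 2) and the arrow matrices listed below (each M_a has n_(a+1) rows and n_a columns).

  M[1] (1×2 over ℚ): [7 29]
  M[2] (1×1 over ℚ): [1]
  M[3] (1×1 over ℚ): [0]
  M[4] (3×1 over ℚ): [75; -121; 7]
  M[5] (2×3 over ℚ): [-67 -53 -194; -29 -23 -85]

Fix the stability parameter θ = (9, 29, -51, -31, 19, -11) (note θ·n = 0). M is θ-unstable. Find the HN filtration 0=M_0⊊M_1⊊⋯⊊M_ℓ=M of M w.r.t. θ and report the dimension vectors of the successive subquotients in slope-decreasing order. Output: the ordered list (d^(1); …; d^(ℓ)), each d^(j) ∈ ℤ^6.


Barcode: M ≅ I[1,1], I[1,3], I[4,6], I[5,5], I[5,6]. HN layers by μ_θ (5 steps, strictly decreasing):
  μ^(1)=19; μ^(2)=9; μ^(3)=4; μ^(4)=-13/3; μ^(5)=-31

((0, 0, 0, 0, 1, 0); (1, 0, 0, 0, 0, 0); (0, 0, 0, 0, 2, 2); (1, 1, 1, 0, 0, 0); (0, 0, 0, 1, 0, 0))


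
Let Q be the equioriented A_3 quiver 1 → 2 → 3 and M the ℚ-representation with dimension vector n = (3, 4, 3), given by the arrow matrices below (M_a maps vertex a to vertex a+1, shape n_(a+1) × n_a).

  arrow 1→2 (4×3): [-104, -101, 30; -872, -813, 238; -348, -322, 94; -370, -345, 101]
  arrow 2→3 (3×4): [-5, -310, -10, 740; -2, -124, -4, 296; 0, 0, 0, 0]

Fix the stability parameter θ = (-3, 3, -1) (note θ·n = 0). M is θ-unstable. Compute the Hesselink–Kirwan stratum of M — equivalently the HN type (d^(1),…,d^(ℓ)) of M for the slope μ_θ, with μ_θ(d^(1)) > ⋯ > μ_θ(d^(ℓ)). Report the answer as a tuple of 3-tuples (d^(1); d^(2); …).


Barcode: M ≅ I[1,1], I[1,2], I[1,3], I[2,2]^2, I[3,3]^2. HN layers by μ_θ (4 steps, strictly decreasing):
  μ^(1)=3; μ^(2)=1; μ^(3)=-1; μ^(4)=-3

((0, 3, 0); (0, 1, 1); (0, 0, 2); (3, 0, 0))


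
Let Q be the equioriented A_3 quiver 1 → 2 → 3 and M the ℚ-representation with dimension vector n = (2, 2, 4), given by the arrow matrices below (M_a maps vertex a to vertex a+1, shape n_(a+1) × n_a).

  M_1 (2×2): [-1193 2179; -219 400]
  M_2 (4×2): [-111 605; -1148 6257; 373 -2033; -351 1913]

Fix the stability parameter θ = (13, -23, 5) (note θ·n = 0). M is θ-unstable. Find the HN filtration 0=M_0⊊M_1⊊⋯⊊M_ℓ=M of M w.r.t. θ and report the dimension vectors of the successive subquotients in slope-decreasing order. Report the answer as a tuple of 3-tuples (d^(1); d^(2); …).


Interval decomposition of M: I[1,3]^2, I[3,3]^2.
HN type (ℓ=2): μ^(1)=5; μ^(2)=-5

((0, 0, 4); (2, 2, 0))


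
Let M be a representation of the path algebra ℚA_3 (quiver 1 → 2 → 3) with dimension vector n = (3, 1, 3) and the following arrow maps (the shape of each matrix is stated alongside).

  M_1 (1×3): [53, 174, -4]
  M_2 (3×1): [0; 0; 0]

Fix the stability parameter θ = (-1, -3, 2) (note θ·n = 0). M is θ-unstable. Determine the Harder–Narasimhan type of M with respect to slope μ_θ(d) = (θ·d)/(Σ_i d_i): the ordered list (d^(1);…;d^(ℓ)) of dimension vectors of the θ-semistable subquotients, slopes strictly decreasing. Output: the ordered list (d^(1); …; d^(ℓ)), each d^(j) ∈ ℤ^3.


Barcode: M ≅ I[1,1]^2, I[1,2], I[3,3]^3. HN layers by μ_θ (3 steps, strictly decreasing):
  μ^(1)=2; μ^(2)=-1; μ^(3)=-2

((0, 0, 3); (2, 0, 0); (1, 1, 0))


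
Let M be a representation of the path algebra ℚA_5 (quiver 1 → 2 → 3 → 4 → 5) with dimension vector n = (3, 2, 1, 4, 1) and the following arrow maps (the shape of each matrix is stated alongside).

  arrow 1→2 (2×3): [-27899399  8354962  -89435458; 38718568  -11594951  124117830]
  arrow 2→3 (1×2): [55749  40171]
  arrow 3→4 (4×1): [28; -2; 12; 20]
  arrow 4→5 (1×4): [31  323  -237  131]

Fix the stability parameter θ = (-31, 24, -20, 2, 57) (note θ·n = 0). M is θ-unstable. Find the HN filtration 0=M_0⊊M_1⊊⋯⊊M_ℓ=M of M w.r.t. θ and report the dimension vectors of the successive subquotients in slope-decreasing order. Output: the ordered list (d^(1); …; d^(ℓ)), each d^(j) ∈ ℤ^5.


Interval decomposition of M: I[1,1], I[1,2], I[1,5], I[4,4]^3.
HN type (ℓ=4): μ^(1)=57; μ^(2)=24; μ^(3)=2; μ^(4)=-31

((0, 0, 0, 0, 1); (0, 1, 0, 0, 0); (0, 1, 1, 4, 0); (3, 0, 0, 0, 0))


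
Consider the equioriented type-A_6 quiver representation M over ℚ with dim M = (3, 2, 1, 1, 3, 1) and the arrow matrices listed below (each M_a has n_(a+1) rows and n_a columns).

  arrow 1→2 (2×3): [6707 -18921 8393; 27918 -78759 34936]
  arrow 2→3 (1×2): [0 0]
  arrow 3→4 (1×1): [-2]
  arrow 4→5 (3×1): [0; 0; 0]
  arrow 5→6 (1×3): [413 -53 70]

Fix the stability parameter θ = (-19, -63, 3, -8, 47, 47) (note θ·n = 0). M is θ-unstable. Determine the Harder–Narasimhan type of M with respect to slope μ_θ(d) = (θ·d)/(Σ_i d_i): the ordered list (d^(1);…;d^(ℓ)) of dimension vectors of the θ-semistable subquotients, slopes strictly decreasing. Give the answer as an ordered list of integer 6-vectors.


Via rank(M_{q-1}∘⋯∘M_p): M ≅ I[1,1], I[1,2]^2, I[3,4], I[5,5]^2, I[5,6].
μ_θ-semistable layers: μ^(1)=47; μ^(2)=-5/2; μ^(3)=-19; μ^(4)=-41

((0, 0, 0, 0, 3, 1); (0, 0, 1, 1, 0, 0); (1, 0, 0, 0, 0, 0); (2, 2, 0, 0, 0, 0))


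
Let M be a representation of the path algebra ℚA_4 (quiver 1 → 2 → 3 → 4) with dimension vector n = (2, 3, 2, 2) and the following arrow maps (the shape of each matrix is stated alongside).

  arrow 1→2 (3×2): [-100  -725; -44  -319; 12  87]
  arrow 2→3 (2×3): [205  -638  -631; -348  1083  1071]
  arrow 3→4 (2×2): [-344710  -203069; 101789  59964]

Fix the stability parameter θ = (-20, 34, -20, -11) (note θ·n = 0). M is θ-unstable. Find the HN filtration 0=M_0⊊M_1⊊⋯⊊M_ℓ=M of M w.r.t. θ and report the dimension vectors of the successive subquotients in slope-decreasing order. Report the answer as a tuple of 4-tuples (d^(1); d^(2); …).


Interval decomposition of M: I[1,1], I[1,2], I[2,4]^2.
HN type (ℓ=3): μ^(1)=34; μ^(2)=1; μ^(3)=-20

((0, 1, 0, 0); (0, 2, 2, 2); (2, 0, 0, 0))


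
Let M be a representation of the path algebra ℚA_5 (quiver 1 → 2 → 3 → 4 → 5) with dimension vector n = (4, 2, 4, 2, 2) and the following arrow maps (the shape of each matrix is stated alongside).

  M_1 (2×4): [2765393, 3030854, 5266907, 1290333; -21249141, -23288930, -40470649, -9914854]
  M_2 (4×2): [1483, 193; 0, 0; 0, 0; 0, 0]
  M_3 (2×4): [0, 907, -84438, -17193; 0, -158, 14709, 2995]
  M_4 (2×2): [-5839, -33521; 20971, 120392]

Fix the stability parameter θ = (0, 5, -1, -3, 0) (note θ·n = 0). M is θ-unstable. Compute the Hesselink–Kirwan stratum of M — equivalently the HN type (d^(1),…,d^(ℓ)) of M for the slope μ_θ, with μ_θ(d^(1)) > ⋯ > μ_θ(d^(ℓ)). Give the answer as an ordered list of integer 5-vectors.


Barcode: M ≅ I[1,1]^2, I[1,2], I[1,3], I[3,3], I[3,5]^2. HN layers by μ_θ (5 steps, strictly decreasing):
  μ^(1)=5; μ^(2)=2; μ^(3)=0; μ^(4)=-1; μ^(5)=-2

((0, 1, 0, 0, 0); (0, 1, 1, 0, 0); (4, 0, 0, 0, 2); (0, 0, 1, 0, 0); (0, 0, 2, 2, 0))


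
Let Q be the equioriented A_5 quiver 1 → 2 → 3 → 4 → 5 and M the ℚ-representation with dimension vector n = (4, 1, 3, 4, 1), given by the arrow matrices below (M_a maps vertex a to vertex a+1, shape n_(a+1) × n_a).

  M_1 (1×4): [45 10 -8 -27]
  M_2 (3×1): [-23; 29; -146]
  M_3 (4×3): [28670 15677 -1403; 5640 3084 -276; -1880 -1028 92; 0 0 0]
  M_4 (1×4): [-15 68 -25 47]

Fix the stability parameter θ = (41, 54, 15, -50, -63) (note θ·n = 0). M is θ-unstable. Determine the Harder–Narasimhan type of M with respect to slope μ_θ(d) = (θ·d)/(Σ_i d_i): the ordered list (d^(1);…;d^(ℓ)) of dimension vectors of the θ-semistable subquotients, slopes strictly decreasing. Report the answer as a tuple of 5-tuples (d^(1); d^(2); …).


Barcode: M ≅ I[1,1]^3, I[1,5], I[3,3]^2, I[4,4]^3. HN layers by μ_θ (4 steps, strictly decreasing):
  μ^(1)=41; μ^(2)=15; μ^(3)=-3/5; μ^(4)=-50

((3, 0, 0, 0, 0); (0, 0, 2, 0, 0); (1, 1, 1, 1, 1); (0, 0, 0, 3, 0))


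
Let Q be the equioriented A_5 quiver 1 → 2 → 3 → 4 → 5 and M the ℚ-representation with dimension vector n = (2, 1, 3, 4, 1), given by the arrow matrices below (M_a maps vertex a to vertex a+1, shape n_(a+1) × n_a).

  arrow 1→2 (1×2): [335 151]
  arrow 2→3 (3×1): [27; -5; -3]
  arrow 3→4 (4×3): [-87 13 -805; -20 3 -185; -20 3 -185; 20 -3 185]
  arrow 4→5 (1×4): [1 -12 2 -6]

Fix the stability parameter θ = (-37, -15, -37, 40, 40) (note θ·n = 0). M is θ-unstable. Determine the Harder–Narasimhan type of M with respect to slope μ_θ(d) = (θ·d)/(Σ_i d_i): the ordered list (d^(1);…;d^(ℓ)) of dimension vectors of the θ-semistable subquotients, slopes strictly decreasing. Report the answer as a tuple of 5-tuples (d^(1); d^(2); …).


Barcode: M ≅ I[1,1], I[1,5], I[3,3], I[3,4], I[4,4]^2. HN layers by μ_θ (3 steps, strictly decreasing):
  μ^(1)=40; μ^(2)=-26; μ^(3)=-37

((0, 0, 0, 4, 1); (0, 1, 1, 0, 0); (2, 0, 2, 0, 0))


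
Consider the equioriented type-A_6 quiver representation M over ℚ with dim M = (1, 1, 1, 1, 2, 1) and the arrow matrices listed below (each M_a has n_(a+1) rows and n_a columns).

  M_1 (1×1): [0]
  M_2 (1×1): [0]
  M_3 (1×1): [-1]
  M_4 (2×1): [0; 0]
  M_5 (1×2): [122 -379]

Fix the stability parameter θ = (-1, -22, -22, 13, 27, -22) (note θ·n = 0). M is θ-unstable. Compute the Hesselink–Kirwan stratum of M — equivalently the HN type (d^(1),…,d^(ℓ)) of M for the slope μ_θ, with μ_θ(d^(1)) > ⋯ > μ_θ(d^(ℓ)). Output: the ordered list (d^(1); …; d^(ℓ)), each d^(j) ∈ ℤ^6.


Via rank(M_{q-1}∘⋯∘M_p): M ≅ I[1,1], I[2,2], I[3,4], I[5,5], I[5,6].
μ_θ-semistable layers: μ^(1)=27; μ^(2)=13; μ^(3)=5/2; μ^(4)=-1; μ^(5)=-22

((0, 0, 0, 0, 1, 0); (0, 0, 0, 1, 0, 0); (0, 0, 0, 0, 1, 1); (1, 0, 0, 0, 0, 0); (0, 1, 1, 0, 0, 0))


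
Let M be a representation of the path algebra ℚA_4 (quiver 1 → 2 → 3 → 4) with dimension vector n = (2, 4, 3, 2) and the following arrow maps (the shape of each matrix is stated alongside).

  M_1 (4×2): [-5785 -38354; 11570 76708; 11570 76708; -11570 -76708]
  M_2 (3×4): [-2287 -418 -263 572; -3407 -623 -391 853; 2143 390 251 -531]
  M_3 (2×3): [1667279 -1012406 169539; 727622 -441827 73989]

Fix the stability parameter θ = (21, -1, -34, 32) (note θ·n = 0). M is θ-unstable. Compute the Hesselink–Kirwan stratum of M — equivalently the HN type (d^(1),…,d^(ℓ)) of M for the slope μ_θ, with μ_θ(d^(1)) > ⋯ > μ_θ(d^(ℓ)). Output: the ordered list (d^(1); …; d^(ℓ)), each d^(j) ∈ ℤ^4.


Barcode: M ≅ I[1,1], I[1,3], I[2,2], I[2,4]^2. HN layers by μ_θ (5 steps, strictly decreasing):
  μ^(1)=32; μ^(2)=21; μ^(3)=-1; μ^(4)=-14/3; μ^(5)=-35/2

((0, 0, 0, 2); (1, 0, 0, 0); (0, 1, 0, 0); (1, 1, 1, 0); (0, 2, 2, 0))


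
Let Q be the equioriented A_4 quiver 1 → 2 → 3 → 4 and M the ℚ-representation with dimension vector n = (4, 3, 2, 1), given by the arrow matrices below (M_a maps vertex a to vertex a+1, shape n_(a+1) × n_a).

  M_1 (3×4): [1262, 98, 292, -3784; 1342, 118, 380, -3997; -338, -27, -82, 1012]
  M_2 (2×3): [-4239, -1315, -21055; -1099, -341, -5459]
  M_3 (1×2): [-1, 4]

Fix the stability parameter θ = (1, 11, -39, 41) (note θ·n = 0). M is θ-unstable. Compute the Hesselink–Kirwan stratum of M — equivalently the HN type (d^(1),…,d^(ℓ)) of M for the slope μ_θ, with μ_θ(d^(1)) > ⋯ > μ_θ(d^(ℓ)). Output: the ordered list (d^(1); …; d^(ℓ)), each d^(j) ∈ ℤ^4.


Via rank(M_{q-1}∘⋯∘M_p): M ≅ I[1,1], I[1,2], I[1,3], I[1,4].
μ_θ-semistable layers: μ^(1)=41; μ^(2)=11; μ^(3)=1; μ^(4)=-9

((0, 0, 0, 1); (0, 1, 0, 0); (2, 0, 0, 0); (2, 2, 2, 0))


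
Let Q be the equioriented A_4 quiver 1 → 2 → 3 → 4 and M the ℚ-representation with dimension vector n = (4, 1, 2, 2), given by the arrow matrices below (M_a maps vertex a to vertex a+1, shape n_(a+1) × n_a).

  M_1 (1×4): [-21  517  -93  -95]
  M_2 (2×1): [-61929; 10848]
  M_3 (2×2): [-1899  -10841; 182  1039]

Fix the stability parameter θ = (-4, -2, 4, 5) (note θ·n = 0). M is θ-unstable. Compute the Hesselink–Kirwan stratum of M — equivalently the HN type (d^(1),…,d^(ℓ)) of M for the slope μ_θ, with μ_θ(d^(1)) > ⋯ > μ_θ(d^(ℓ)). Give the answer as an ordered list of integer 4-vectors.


Barcode: M ≅ I[1,1]^3, I[1,4], I[3,4]. HN layers by μ_θ (4 steps, strictly decreasing):
  μ^(1)=5; μ^(2)=4; μ^(3)=-2; μ^(4)=-4

((0, 0, 0, 2); (0, 0, 2, 0); (0, 1, 0, 0); (4, 0, 0, 0))


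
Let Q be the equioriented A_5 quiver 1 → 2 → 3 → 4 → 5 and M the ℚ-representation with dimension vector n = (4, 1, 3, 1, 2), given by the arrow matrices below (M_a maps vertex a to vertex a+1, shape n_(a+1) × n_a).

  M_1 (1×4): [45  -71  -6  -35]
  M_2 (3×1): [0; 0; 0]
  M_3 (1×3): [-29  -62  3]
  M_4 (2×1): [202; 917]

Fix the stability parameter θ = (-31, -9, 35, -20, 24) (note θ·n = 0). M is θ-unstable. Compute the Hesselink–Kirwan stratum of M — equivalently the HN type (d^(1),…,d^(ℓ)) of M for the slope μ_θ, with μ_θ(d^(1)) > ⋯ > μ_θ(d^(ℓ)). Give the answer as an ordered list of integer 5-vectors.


Barcode: M ≅ I[1,1]^3, I[1,2], I[3,3]^2, I[3,5], I[5,5]. HN layers by μ_θ (5 steps, strictly decreasing):
  μ^(1)=35; μ^(2)=24; μ^(3)=15/2; μ^(4)=-9; μ^(5)=-31

((0, 0, 2, 0, 0); (0, 0, 0, 0, 2); (0, 0, 1, 1, 0); (0, 1, 0, 0, 0); (4, 0, 0, 0, 0))


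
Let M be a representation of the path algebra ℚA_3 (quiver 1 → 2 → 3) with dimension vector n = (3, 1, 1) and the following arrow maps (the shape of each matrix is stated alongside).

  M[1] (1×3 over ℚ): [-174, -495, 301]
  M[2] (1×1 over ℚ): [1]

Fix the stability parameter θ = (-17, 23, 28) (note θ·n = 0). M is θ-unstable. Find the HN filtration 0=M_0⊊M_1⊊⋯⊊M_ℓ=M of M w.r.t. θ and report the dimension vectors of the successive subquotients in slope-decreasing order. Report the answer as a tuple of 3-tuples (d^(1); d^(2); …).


Barcode: M ≅ I[1,1]^2, I[1,3]. HN layers by μ_θ (3 steps, strictly decreasing):
  μ^(1)=28; μ^(2)=23; μ^(3)=-17

((0, 0, 1); (0, 1, 0); (3, 0, 0))


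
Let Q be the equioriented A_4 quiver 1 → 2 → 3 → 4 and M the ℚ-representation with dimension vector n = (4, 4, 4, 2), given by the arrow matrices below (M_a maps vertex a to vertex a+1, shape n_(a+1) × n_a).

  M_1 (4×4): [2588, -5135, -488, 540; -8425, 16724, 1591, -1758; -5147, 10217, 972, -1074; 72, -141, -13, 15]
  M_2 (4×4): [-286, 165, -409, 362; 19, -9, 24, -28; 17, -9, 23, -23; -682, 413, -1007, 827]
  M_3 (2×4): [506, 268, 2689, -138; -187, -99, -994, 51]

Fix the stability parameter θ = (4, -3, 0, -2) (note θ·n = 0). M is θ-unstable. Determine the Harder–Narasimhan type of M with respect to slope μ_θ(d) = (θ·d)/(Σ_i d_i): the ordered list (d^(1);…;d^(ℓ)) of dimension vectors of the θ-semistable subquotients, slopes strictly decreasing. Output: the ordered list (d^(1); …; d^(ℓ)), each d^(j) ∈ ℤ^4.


Interval decomposition of M: I[1,3]^2, I[1,4]^2.
HN type (ℓ=2): μ^(1)=1/3; μ^(2)=-1/4

((2, 2, 2, 0); (2, 2, 2, 2))


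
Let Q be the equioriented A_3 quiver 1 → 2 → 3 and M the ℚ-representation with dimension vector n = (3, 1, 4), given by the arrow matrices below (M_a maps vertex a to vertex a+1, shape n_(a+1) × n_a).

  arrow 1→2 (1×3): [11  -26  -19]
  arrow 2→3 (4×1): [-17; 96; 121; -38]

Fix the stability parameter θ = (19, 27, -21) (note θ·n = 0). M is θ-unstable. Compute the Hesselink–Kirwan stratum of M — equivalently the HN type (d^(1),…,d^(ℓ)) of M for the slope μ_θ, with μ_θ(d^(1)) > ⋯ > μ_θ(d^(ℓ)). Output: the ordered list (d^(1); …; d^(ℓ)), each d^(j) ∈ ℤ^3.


Interval decomposition of M: I[1,1]^2, I[1,3], I[3,3]^3.
HN type (ℓ=3): μ^(1)=19; μ^(2)=25/3; μ^(3)=-21

((2, 0, 0); (1, 1, 1); (0, 0, 3))


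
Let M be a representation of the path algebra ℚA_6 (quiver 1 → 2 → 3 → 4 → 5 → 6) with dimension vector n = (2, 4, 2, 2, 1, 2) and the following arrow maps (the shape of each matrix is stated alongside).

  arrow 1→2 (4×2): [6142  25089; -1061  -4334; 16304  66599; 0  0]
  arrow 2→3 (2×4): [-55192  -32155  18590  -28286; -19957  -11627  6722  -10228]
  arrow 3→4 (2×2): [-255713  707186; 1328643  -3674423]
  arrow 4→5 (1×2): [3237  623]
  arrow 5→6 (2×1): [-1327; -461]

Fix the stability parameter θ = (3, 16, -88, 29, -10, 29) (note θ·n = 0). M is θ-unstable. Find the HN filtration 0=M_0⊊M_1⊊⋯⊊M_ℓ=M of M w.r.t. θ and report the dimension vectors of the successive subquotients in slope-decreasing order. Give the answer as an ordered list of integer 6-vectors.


Interval decomposition of M: I[1,4], I[1,6], I[2,2]^2, I[6,6].
HN type (ℓ=4): μ^(1)=29; μ^(2)=16; μ^(3)=19/2; μ^(4)=-23

((0, 0, 0, 1, 0, 2); (0, 2, 0, 0, 0, 0); (0, 0, 0, 1, 1, 0); (2, 2, 2, 0, 0, 0))


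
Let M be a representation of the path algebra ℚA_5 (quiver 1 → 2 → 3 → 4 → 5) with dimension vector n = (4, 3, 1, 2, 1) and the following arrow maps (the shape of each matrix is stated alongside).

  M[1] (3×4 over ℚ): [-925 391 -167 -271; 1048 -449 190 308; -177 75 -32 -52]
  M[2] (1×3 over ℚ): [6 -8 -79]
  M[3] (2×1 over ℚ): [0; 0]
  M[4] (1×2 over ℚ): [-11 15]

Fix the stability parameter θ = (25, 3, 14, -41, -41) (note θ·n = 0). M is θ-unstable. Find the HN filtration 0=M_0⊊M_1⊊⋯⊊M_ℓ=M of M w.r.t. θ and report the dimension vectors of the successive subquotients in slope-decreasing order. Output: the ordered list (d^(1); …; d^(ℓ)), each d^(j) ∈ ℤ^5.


Interval decomposition of M: I[1,1], I[1,2]^2, I[1,3], I[4,4], I[4,5].
HN type (ℓ=3): μ^(1)=25; μ^(2)=14; μ^(3)=-41

((1, 0, 0, 0, 0); (3, 3, 1, 0, 0); (0, 0, 0, 2, 1))


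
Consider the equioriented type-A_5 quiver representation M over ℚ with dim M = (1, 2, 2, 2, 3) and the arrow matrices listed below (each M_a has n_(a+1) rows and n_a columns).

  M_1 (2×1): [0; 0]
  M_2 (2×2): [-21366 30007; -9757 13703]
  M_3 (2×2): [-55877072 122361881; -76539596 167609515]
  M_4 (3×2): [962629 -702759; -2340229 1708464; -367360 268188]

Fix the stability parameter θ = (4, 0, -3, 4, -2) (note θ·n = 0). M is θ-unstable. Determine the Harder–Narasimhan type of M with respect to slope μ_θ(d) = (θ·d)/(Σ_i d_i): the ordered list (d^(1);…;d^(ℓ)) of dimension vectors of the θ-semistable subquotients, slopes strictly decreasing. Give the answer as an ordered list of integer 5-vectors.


Barcode: M ≅ I[1,1], I[2,5]^2, I[5,5]. HN layers by μ_θ (4 steps, strictly decreasing):
  μ^(1)=4; μ^(2)=1; μ^(3)=-3/2; μ^(4)=-2

((1, 0, 0, 0, 0); (0, 0, 0, 2, 2); (0, 2, 2, 0, 0); (0, 0, 0, 0, 1))


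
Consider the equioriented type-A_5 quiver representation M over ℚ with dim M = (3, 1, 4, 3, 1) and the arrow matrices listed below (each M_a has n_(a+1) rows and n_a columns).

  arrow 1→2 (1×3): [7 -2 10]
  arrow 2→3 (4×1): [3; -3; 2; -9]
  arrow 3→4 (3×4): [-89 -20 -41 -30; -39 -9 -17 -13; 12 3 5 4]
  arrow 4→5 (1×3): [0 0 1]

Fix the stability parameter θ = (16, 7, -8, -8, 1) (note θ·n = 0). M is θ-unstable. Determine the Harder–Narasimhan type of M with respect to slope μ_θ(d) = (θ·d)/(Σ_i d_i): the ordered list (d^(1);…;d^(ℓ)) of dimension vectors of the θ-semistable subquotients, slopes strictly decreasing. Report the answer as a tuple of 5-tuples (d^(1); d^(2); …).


Interval decomposition of M: I[1,1]^2, I[1,5], I[3,3], I[3,4]^2.
HN type (ℓ=3): μ^(1)=16; μ^(2)=8/5; μ^(3)=-8

((2, 0, 0, 0, 0); (1, 1, 1, 1, 1); (0, 0, 3, 2, 0))


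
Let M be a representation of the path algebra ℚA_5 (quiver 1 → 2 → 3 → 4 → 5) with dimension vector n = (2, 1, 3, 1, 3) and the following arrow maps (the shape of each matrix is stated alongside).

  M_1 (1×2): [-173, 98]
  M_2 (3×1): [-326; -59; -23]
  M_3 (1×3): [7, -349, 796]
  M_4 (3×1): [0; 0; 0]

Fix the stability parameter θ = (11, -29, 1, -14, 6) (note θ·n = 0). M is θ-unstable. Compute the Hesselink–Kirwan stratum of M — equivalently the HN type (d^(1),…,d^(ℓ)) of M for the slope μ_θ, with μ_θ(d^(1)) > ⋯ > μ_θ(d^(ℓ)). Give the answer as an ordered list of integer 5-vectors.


Interval decomposition of M: I[1,1], I[1,4], I[3,3]^2, I[5,5]^3.
HN type (ℓ=5): μ^(1)=11; μ^(2)=6; μ^(3)=1; μ^(4)=-13/2; μ^(5)=-9

((1, 0, 0, 0, 0); (0, 0, 0, 0, 3); (0, 0, 2, 0, 0); (0, 0, 1, 1, 0); (1, 1, 0, 0, 0))


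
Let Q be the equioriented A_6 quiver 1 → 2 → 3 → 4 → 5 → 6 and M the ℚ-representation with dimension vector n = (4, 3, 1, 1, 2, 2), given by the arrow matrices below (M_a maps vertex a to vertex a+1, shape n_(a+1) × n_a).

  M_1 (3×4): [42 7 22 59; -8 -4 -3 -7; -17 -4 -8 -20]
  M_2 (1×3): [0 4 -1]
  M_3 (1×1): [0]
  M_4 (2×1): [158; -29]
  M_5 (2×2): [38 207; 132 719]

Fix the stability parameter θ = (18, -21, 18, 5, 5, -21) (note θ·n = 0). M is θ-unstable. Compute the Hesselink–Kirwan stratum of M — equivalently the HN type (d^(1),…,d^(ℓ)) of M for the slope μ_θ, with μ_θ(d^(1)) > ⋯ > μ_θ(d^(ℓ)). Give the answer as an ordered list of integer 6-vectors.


Barcode: M ≅ I[1,1], I[1,2]^2, I[1,3], I[4,6], I[5,6]. HN layers by μ_θ (4 steps, strictly decreasing):
  μ^(1)=18; μ^(2)=-3/2; μ^(3)=-11/3; μ^(4)=-8

((1, 0, 1, 0, 0, 0); (3, 3, 0, 0, 0, 0); (0, 0, 0, 1, 1, 1); (0, 0, 0, 0, 1, 1))


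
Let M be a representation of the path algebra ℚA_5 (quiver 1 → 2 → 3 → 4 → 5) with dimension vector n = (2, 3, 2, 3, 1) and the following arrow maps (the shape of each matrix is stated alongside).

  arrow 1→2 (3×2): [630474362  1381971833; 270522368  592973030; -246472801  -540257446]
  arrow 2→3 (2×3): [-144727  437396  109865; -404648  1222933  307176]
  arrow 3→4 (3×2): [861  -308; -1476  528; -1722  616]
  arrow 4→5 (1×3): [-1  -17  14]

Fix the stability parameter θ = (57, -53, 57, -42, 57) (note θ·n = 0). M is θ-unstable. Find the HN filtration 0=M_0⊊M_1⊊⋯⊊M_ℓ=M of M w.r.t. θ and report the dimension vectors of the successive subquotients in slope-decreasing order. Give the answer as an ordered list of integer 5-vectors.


Via rank(M_{q-1}∘⋯∘M_p): M ≅ I[1,3], I[1,5], I[2,2], I[4,4]^2.
μ_θ-semistable layers: μ^(1)=57; μ^(2)=15/2; μ^(3)=2; μ^(4)=-42; μ^(5)=-53

((0, 0, 1, 0, 1); (0, 0, 1, 1, 0); (2, 2, 0, 0, 0); (0, 0, 0, 2, 0); (0, 1, 0, 0, 0))


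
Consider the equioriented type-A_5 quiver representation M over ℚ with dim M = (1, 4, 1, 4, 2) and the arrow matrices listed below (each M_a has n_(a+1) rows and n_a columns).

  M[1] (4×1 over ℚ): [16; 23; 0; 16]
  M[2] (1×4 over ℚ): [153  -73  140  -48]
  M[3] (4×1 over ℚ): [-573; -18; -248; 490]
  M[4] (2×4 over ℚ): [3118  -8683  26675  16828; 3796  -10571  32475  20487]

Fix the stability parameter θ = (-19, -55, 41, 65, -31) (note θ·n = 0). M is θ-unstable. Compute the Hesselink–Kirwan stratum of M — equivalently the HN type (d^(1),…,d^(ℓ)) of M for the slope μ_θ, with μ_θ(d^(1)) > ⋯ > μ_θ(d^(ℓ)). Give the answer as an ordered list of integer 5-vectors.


Interval decomposition of M: I[1,4], I[2,2]^3, I[4,4], I[4,5]^2.
HN type (ℓ=5): μ^(1)=65; μ^(2)=41; μ^(3)=17; μ^(4)=-37; μ^(5)=-55

((0, 0, 0, 2, 0); (0, 0, 1, 0, 0); (0, 0, 0, 2, 2); (1, 1, 0, 0, 0); (0, 3, 0, 0, 0))


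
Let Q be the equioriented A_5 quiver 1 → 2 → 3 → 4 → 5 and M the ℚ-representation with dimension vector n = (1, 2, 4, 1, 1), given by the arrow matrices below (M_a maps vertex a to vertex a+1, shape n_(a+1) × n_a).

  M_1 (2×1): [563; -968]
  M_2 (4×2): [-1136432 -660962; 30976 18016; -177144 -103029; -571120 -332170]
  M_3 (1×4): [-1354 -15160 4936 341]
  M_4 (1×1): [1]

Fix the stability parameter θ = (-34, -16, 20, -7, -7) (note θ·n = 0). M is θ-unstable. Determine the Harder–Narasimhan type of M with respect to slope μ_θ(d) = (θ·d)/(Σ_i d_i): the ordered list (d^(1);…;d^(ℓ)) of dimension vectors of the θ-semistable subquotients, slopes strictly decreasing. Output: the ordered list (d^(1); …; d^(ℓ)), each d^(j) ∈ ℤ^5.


Barcode: M ≅ I[1,2], I[2,5], I[3,3]^3. HN layers by μ_θ (4 steps, strictly decreasing):
  μ^(1)=20; μ^(2)=2; μ^(3)=-16; μ^(4)=-34

((0, 0, 3, 0, 0); (0, 0, 1, 1, 1); (0, 2, 0, 0, 0); (1, 0, 0, 0, 0))


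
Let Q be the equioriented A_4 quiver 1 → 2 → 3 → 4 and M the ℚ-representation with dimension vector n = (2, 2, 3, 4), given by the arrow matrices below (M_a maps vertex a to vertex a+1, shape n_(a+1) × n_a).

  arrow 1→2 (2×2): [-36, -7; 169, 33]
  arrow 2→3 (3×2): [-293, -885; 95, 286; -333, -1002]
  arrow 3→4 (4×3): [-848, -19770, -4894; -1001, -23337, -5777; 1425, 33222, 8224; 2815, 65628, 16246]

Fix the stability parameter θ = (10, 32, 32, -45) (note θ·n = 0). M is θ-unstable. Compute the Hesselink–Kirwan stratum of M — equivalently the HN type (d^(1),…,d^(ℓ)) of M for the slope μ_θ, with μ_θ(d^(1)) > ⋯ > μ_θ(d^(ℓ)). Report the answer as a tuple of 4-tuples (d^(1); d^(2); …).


Via rank(M_{q-1}∘⋯∘M_p): M ≅ I[1,3], I[1,4], I[3,4], I[4,4]^2.
μ_θ-semistable layers: μ^(1)=32; μ^(2)=10; μ^(3)=29/4; μ^(4)=-13/2; μ^(5)=-45

((0, 1, 1, 0); (1, 0, 0, 0); (1, 1, 1, 1); (0, 0, 1, 1); (0, 0, 0, 2))


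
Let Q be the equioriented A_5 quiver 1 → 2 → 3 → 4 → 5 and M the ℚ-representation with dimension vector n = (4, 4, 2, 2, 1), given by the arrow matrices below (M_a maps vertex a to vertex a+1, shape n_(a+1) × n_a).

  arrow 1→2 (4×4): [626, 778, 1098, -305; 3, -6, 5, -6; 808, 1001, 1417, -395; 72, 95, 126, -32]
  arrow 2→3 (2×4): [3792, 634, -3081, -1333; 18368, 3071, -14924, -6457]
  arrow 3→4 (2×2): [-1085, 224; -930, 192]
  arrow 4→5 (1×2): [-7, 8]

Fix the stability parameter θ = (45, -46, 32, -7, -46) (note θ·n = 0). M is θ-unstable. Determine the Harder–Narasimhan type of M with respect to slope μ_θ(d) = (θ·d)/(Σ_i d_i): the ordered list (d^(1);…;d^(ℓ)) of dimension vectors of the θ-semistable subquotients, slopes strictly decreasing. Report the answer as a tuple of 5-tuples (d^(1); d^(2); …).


Via rank(M_{q-1}∘⋯∘M_p): M ≅ I[1,2]^2, I[1,3], I[1,5], I[4,4].
μ_θ-semistable layers: μ^(1)=32; μ^(2)=-1/2; μ^(3)=-22/5; μ^(4)=-7

((0, 0, 1, 0, 0); (3, 3, 0, 0, 0); (1, 1, 1, 1, 1); (0, 0, 0, 1, 0))


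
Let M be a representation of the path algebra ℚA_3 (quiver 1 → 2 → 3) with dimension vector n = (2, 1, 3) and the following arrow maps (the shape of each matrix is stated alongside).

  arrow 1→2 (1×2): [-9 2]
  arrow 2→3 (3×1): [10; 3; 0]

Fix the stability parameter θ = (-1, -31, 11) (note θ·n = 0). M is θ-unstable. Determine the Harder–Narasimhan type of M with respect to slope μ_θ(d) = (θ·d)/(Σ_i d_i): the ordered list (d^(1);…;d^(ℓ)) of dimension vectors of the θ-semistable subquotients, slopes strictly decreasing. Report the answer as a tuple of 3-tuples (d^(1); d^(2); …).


Via rank(M_{q-1}∘⋯∘M_p): M ≅ I[1,1], I[1,3], I[3,3]^2.
μ_θ-semistable layers: μ^(1)=11; μ^(2)=-1; μ^(3)=-16

((0, 0, 3); (1, 0, 0); (1, 1, 0))


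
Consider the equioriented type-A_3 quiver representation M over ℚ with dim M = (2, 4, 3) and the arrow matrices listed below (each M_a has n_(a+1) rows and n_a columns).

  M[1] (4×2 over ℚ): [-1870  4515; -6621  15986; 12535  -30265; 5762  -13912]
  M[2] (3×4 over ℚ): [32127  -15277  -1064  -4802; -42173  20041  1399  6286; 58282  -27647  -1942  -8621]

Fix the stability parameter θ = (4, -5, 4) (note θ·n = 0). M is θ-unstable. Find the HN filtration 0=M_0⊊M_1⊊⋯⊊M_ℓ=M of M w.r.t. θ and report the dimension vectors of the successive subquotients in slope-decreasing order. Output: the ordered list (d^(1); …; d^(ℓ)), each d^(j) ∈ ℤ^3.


Via rank(M_{q-1}∘⋯∘M_p): M ≅ I[1,3]^2, I[2,2], I[2,3].
μ_θ-semistable layers: μ^(1)=4; μ^(2)=-1/2; μ^(3)=-5

((0, 0, 3); (2, 2, 0); (0, 2, 0))


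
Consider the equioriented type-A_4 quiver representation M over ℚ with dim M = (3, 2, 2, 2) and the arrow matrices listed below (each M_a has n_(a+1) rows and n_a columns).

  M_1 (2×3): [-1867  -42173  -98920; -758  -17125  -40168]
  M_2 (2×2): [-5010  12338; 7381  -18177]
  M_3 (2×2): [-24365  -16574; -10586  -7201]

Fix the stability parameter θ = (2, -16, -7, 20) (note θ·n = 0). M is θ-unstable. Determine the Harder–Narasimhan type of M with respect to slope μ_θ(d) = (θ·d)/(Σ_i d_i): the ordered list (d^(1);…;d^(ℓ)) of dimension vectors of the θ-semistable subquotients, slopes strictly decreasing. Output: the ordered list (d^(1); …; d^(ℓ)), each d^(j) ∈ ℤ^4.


Barcode: M ≅ I[1,1], I[1,4]^2. HN layers by μ_θ (3 steps, strictly decreasing):
  μ^(1)=20; μ^(2)=2; μ^(3)=-7

((0, 0, 0, 2); (1, 0, 0, 0); (2, 2, 2, 0))


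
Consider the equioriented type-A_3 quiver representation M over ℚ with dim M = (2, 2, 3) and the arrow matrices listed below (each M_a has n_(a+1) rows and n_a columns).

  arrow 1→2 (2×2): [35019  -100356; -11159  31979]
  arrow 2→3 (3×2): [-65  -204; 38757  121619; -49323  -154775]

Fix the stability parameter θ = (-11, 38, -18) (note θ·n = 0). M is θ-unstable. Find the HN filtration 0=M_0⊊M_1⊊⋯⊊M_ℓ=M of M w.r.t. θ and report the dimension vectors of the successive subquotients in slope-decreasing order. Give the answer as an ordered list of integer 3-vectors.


Via rank(M_{q-1}∘⋯∘M_p): M ≅ I[1,3]^2, I[3,3].
μ_θ-semistable layers: μ^(1)=10; μ^(2)=-11; μ^(3)=-18

((0, 2, 2); (2, 0, 0); (0, 0, 1))


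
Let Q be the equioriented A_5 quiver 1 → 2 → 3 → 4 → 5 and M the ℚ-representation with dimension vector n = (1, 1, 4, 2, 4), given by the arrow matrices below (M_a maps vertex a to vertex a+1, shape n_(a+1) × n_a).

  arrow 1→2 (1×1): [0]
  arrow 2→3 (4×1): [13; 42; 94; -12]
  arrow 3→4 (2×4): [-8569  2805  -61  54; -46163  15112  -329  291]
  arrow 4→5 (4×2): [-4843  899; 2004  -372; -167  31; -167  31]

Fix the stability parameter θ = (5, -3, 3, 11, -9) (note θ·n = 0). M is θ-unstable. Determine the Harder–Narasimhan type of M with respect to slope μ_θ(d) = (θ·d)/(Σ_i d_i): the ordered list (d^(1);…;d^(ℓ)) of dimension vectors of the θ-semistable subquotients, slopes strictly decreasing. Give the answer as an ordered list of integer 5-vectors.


Via rank(M_{q-1}∘⋯∘M_p): M ≅ I[1,1], I[2,4], I[3,3]^2, I[3,5], I[5,5]^3.
μ_θ-semistable layers: μ^(1)=11; μ^(2)=5; μ^(3)=3; μ^(4)=5/3; μ^(5)=-3; μ^(6)=-9

((0, 0, 0, 1, 0); (1, 0, 0, 0, 0); (0, 0, 3, 0, 0); (0, 0, 1, 1, 1); (0, 1, 0, 0, 0); (0, 0, 0, 0, 3))


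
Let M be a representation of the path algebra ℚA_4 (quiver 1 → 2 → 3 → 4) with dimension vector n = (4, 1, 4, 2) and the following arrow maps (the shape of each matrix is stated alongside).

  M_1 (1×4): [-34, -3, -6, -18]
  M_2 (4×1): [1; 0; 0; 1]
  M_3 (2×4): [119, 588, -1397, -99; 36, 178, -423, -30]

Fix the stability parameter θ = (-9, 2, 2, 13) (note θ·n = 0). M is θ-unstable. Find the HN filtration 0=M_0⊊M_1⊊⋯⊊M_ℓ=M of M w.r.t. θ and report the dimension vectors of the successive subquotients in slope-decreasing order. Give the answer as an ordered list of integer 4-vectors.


Via rank(M_{q-1}∘⋯∘M_p): M ≅ I[1,1]^3, I[1,4], I[3,3]^2, I[3,4].
μ_θ-semistable layers: μ^(1)=13; μ^(2)=2; μ^(3)=-9

((0, 0, 0, 2); (0, 1, 4, 0); (4, 0, 0, 0))


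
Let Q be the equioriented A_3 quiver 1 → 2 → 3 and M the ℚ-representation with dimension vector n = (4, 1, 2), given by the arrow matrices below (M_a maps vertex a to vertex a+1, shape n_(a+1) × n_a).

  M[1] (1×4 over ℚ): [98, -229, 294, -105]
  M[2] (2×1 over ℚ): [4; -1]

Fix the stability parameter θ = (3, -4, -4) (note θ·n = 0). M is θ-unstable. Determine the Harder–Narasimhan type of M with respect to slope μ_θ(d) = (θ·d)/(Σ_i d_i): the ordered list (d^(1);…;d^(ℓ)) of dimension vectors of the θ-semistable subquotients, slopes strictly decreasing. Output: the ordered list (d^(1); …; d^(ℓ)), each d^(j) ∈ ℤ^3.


Interval decomposition of M: I[1,1]^3, I[1,3], I[3,3].
HN type (ℓ=3): μ^(1)=3; μ^(2)=-5/3; μ^(3)=-4

((3, 0, 0); (1, 1, 1); (0, 0, 1))


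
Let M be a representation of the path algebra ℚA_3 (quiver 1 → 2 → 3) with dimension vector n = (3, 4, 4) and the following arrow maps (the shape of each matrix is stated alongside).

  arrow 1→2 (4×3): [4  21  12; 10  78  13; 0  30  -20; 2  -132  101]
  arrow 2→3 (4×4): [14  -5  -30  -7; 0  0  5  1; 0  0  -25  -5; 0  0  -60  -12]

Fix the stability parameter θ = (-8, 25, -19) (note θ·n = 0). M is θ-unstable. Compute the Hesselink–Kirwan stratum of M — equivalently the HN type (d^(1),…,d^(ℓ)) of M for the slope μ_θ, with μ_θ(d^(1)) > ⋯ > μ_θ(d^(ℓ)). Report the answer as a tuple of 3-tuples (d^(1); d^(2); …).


Via rank(M_{q-1}∘⋯∘M_p): M ≅ I[1,1], I[1,2], I[1,3], I[2,2], I[2,3], I[3,3]^2.
μ_θ-semistable layers: μ^(1)=25; μ^(2)=3; μ^(3)=-8; μ^(4)=-19

((0, 2, 0); (0, 2, 2); (3, 0, 0); (0, 0, 2))


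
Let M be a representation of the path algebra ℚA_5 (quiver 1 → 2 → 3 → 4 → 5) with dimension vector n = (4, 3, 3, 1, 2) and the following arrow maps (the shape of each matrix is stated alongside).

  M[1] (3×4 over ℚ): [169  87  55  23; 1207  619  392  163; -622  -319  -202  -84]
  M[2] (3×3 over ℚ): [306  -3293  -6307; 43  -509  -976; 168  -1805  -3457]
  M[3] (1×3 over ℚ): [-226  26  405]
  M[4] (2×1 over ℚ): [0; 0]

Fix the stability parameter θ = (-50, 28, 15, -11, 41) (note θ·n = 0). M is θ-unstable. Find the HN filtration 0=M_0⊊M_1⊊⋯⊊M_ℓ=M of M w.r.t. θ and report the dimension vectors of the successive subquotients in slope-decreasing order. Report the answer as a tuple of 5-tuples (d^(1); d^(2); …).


Via rank(M_{q-1}∘⋯∘M_p): M ≅ I[1,1], I[1,2], I[1,3], I[1,4], I[3,3], I[5,5]^2.
μ_θ-semistable layers: μ^(1)=41; μ^(2)=28; μ^(3)=43/2; μ^(4)=15; μ^(5)=32/3; μ^(6)=-50

((0, 0, 0, 0, 2); (0, 1, 0, 0, 0); (0, 1, 1, 0, 0); (0, 0, 1, 0, 0); (0, 1, 1, 1, 0); (4, 0, 0, 0, 0))


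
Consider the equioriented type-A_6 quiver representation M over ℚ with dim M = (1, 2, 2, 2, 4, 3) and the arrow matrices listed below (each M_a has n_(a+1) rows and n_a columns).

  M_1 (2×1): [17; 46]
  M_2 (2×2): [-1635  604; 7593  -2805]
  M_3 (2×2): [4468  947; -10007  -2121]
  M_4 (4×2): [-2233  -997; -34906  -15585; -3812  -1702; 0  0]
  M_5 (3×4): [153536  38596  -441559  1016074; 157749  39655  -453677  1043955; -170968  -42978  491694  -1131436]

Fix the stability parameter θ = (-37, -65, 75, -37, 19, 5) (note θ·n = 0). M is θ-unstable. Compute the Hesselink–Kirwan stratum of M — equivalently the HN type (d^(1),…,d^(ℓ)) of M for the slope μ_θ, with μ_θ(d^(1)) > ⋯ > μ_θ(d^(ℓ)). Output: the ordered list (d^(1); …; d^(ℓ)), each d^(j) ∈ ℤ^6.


Via rank(M_{q-1}∘⋯∘M_p): M ≅ I[1,6], I[2,6], I[5,5], I[5,6].
μ_θ-semistable layers: μ^(1)=19; μ^(2)=31/2; μ^(3)=12; μ^(4)=-51; μ^(5)=-65

((0, 0, 0, 0, 1, 0); (0, 0, 2, 2, 2, 2); (0, 0, 0, 0, 1, 1); (1, 1, 0, 0, 0, 0); (0, 1, 0, 0, 0, 0))


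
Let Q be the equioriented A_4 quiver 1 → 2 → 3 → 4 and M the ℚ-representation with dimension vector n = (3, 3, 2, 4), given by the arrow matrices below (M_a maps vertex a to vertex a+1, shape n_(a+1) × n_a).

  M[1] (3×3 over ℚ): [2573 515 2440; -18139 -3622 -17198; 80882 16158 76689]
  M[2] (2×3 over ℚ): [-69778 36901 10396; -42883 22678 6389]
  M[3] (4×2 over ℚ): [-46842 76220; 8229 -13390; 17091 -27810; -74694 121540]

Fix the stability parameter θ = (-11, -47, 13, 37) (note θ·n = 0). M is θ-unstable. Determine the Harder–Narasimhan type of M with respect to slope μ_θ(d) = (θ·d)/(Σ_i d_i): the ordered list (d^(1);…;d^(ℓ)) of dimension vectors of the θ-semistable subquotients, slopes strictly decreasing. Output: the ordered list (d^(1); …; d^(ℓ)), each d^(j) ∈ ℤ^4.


Interval decomposition of M: I[1,2], I[1,3], I[1,4], I[4,4]^3.
HN type (ℓ=3): μ^(1)=37; μ^(2)=13; μ^(3)=-29

((0, 0, 0, 4); (0, 0, 2, 0); (3, 3, 0, 0))


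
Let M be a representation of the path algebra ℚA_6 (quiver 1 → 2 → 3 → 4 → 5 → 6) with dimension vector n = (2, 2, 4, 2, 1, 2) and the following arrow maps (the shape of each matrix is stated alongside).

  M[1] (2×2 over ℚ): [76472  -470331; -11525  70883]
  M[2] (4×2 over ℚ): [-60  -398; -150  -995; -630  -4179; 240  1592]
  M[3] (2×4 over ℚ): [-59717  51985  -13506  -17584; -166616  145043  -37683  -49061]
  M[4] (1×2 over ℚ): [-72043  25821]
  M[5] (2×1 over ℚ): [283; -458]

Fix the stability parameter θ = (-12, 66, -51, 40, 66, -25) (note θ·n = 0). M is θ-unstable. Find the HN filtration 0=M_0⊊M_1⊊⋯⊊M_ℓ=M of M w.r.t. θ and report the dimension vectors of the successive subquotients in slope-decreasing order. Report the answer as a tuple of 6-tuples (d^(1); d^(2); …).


Via rank(M_{q-1}∘⋯∘M_p): M ≅ I[1,2], I[1,6], I[3,3]^2, I[3,4], I[6,6].
μ_θ-semistable layers: μ^(1)=66; μ^(2)=40; μ^(3)=27; μ^(4)=15/2; μ^(5)=-12; μ^(6)=-25; μ^(7)=-51

((0, 1, 0, 0, 0, 0); (0, 0, 0, 1, 0, 0); (0, 0, 0, 1, 1, 1); (0, 1, 1, 0, 0, 0); (2, 0, 0, 0, 0, 0); (0, 0, 0, 0, 0, 1); (0, 0, 3, 0, 0, 0))


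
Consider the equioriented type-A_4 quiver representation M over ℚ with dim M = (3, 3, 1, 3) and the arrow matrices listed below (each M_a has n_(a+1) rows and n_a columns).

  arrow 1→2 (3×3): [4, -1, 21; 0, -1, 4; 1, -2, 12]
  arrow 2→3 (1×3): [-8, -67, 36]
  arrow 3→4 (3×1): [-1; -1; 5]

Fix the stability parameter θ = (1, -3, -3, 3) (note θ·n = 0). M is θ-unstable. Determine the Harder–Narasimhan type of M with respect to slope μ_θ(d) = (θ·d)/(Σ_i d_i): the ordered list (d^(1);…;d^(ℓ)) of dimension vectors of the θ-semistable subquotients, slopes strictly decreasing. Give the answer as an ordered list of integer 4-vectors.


Interval decomposition of M: I[1,2]^2, I[1,4], I[4,4]^2.
HN type (ℓ=3): μ^(1)=3; μ^(2)=-1; μ^(3)=-5/3

((0, 0, 0, 3); (2, 2, 0, 0); (1, 1, 1, 0))


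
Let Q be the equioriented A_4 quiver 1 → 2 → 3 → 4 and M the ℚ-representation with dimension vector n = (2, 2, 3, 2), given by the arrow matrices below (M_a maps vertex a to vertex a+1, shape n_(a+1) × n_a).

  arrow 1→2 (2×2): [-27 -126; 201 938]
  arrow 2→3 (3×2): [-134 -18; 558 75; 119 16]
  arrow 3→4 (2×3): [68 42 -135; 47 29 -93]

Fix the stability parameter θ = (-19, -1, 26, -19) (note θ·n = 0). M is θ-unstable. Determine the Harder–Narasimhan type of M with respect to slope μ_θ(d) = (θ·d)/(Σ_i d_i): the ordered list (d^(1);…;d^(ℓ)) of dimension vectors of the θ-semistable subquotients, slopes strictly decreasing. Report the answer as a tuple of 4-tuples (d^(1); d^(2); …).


Interval decomposition of M: I[1,1], I[1,4], I[2,4], I[3,3].
HN type (ℓ=4): μ^(1)=26; μ^(2)=7/2; μ^(3)=-1; μ^(4)=-19

((0, 0, 1, 0); (0, 0, 2, 2); (0, 2, 0, 0); (2, 0, 0, 0))


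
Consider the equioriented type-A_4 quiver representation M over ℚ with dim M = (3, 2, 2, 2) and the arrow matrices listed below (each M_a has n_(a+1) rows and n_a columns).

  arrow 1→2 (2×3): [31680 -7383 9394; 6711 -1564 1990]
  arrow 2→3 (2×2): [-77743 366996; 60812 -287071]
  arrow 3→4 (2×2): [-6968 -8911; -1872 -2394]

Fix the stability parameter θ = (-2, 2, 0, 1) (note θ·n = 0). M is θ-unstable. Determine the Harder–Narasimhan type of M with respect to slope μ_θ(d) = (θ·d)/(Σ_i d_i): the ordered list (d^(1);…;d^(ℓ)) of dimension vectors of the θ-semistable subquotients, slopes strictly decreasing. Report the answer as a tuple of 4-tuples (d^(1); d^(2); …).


Barcode: M ≅ I[1,1], I[1,3], I[1,4], I[4,4]. HN layers by μ_θ (2 steps, strictly decreasing):
  μ^(1)=1; μ^(2)=-2

((0, 2, 2, 2); (3, 0, 0, 0))


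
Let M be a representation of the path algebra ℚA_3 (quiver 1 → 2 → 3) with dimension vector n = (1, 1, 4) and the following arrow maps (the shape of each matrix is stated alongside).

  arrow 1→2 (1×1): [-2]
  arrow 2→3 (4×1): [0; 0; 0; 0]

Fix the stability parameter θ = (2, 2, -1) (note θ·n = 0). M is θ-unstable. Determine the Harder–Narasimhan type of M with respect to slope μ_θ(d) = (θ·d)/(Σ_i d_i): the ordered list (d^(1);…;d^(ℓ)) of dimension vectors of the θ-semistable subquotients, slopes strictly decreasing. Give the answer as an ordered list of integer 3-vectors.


Interval decomposition of M: I[1,2], I[3,3]^4.
HN type (ℓ=2): μ^(1)=2; μ^(2)=-1

((1, 1, 0); (0, 0, 4))
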